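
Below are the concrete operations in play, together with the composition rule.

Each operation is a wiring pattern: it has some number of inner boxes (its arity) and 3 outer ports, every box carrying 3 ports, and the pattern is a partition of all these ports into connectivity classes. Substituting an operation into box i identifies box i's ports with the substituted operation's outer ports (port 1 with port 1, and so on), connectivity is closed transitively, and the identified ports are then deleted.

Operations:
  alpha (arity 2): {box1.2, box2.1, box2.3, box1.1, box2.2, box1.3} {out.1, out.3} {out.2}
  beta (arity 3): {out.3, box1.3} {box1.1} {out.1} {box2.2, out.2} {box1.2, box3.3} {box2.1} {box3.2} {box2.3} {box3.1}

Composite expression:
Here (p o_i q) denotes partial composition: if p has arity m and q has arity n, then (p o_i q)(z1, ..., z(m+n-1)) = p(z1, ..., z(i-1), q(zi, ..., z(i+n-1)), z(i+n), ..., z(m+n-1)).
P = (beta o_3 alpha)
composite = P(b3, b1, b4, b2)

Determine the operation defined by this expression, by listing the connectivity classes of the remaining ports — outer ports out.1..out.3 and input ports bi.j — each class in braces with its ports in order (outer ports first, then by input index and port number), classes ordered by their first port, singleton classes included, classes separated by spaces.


{out.1} {out.2, b1.2} {out.3, b3.3} {b1.1} {b1.3} {b2.1, b2.2, b2.3, b4.1, b4.2, b4.3} {b3.1} {b3.2}

After gluing at beta, chains via deleted ports link the b-ports.
the subtree at alpha composes to {out.1, out.3} {out.2} {b2.1, b2.2, b2.3, b4.1, b4.2, b4.3} on (b4, b2); out.j = own outer ports
the subtree at beta composes to {out.1} {out.2, b1.2} {out.3, b3.3} {b1.1} {b1.3} {b2.1, b2.2, b2.3, b4.1, b4.2, b4.3} {b3.1} {b3.2} on (b3, b1, b4, b2); out.j = own outer ports


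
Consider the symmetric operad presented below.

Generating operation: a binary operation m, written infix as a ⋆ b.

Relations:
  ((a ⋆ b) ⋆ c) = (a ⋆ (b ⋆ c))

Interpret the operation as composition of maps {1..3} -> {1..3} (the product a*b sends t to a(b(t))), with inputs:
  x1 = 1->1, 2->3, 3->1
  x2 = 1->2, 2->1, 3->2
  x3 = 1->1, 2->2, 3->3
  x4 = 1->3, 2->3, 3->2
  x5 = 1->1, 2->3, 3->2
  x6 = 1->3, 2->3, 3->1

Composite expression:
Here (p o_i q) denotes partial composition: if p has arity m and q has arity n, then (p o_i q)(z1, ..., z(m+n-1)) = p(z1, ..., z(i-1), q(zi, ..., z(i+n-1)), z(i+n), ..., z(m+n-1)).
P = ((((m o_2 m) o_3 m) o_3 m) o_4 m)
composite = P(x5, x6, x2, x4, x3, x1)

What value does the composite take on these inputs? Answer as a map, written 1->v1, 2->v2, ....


1->2, 2->2, 3->2

(x4 ⋆ x3) = 1->3, 2->3, 3->2
(x2 ⋆ (x4 ⋆ x3)) = 1->2, 2->2, 3->1
((x2 ⋆ (x4 ⋆ x3)) ⋆ x1) = 1->2, 2->1, 3->2
(x6 ⋆ ((x2 ⋆ (x4 ⋆ x3)) ⋆ x1)) = 1->3, 2->3, 3->3
(x5 ⋆ (x6 ⋆ ((x2 ⋆ (x4 ⋆ x3)) ⋆ x1))) = 1->2, 2->2, 3->2


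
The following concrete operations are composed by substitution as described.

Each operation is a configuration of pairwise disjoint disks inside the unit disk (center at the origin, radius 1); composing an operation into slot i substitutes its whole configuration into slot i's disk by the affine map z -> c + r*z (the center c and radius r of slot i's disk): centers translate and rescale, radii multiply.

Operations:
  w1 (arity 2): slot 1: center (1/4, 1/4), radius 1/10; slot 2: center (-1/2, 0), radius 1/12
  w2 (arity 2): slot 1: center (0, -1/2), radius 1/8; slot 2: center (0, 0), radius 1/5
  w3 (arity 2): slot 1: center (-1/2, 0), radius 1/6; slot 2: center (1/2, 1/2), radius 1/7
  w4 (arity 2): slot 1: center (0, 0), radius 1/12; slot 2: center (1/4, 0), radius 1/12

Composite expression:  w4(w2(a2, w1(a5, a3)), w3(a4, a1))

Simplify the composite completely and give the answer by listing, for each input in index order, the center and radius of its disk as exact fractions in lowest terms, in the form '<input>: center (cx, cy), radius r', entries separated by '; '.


a1: center (7/24, 1/24), radius 1/84; a2: center (0, -1/24), radius 1/96; a3: center (-1/120, 0), radius 1/720; a4: center (5/24, 0), radius 1/72; a5: center (1/240, 1/240), radius 1/600

Each a-disk chains the slot maps above it in w4; radii multiply.
for a2, the 2-step affine chain lands on center (0, -1/24), radius 1/96
for a5, the 3-step affine chain lands on center (1/240, 1/240), radius 1/600
for a3, the 3-step affine chain lands on center (-1/120, 0), radius 1/720
for a4, the 2-step affine chain lands on center (5/24, 0), radius 1/72
for a1, the 2-step affine chain lands on center (7/24, 1/24), radius 1/84


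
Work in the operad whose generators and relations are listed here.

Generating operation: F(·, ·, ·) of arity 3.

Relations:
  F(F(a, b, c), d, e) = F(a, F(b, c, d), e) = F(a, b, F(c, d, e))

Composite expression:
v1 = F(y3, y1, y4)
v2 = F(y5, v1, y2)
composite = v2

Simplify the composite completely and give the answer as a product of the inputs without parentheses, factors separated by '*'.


The F-tree's shape is irrelevant; the y-reading-order decides.
F(y3, y1, y4) reduces to y3 * y1 * y4
F(y5, F(y3, y1, y4), y2) reduces to y5 * y3 * y1 * y4 * y2

y5 * y3 * y1 * y4 * y2


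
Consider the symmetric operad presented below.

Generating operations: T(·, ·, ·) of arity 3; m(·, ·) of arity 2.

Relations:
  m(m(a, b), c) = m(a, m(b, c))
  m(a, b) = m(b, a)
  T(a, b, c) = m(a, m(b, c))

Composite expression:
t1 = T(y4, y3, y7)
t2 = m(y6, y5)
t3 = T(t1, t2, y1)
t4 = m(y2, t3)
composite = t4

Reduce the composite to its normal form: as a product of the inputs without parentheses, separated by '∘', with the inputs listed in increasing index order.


Both nesting and order wash out for m; what remains is which y's occur.
T(y4, y3, y7) collapses to y4 ∘ y3 ∘ y7
m(y6, y5) collapses to y6 ∘ y5
T(T(y4, y3, y7), m(y6, y5), y1) collapses to y4 ∘ y3 ∘ y7 ∘ y6 ∘ y5 ∘ y1
m(y2, T(T(y4, y3, y7), m(y6, y5), y1)) collapses to y2 ∘ y4 ∘ y3 ∘ y7 ∘ y6 ∘ y5 ∘ y1
commutativity sorts the factors: y1 ∘ y2 ∘ y3 ∘ y4 ∘ y5 ∘ y6 ∘ y7

y1 ∘ y2 ∘ y3 ∘ y4 ∘ y5 ∘ y6 ∘ y7


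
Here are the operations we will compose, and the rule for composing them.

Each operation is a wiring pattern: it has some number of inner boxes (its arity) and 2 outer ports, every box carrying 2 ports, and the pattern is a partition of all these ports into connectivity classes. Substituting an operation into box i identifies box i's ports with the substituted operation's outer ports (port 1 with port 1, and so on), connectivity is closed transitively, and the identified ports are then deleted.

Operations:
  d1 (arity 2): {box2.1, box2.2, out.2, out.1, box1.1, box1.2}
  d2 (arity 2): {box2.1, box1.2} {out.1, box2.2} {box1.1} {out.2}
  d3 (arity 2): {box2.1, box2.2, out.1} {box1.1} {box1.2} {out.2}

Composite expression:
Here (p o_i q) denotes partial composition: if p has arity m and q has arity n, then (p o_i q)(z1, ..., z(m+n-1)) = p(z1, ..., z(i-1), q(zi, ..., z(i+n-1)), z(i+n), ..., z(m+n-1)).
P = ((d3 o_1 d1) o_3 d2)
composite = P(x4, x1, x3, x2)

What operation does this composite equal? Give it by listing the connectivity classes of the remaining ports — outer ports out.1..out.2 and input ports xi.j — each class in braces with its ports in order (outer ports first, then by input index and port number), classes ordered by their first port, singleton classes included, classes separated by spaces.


Connectivity passes through glued d3-boundaries; trace each wire chain.
through d1, on inputs (x4, x1): {out.1, out.2, x1.1, x1.2, x4.1, x4.2} (out.j = stage outer ports)
through d2, on inputs (x3, x2): {out.1, x2.2} {out.2} {x2.1, x3.2} {x3.1} (out.j = stage outer ports)
through d3, on inputs (x4, x1, x3, x2): {out.1, x2.2} {out.2} {x1.1, x1.2, x4.1, x4.2} {x2.1, x3.2} {x3.1} (out.j = stage outer ports)

{out.1, x2.2} {out.2} {x1.1, x1.2, x4.1, x4.2} {x2.1, x3.2} {x3.1}


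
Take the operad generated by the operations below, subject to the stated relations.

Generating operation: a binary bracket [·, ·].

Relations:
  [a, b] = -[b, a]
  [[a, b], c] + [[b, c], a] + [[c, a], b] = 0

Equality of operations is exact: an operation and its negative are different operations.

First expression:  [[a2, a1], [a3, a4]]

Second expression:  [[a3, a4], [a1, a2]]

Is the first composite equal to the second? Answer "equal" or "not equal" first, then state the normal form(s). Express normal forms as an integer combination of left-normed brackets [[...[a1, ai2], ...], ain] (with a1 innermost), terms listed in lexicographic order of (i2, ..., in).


equal; both compose to -[[[a1, a2], a3], a4] + [[[a1, a2], a4], a3]

The first composite normalizes to -[[[a1, a2], a3], a4] + [[[a1, a2], a4], a3]
The second composite normalizes to -[[[a1, a2], a3], a4] + [[[a1, a2], a4], a3]
Same normal form: equal.


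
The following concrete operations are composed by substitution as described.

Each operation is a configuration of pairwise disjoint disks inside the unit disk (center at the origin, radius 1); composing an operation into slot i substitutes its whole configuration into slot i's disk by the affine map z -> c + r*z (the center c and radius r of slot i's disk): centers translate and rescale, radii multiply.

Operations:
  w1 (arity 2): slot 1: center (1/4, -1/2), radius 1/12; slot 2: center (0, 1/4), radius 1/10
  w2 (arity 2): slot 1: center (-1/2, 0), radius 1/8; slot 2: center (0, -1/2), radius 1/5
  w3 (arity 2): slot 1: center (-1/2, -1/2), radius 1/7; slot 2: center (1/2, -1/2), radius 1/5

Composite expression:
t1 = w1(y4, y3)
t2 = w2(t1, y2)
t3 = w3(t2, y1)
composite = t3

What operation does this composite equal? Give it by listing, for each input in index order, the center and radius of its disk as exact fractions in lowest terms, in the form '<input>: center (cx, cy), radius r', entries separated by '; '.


y1: center (1/2, -1/2), radius 1/5; y2: center (-1/2, -4/7), radius 1/35; y3: center (-4/7, -111/224), radius 1/560; y4: center (-127/224, -57/112), radius 1/672


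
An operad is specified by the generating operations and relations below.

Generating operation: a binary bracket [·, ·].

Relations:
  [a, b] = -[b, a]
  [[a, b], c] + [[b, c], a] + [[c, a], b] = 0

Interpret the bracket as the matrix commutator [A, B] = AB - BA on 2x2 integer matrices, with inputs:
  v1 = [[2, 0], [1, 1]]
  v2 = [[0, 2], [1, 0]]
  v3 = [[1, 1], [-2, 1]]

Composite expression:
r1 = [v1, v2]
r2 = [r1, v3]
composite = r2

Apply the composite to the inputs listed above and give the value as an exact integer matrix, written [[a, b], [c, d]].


[[-3, -4], [-8, 3]]


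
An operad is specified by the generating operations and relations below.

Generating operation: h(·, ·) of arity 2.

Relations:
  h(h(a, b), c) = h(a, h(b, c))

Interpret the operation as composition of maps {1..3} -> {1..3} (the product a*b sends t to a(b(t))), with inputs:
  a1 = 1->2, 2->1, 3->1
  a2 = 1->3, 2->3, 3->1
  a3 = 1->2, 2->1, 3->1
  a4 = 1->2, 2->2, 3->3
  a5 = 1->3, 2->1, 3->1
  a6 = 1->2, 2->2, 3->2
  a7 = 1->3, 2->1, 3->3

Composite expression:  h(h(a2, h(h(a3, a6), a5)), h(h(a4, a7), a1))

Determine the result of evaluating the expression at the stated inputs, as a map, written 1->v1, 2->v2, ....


1->3, 2->3, 3->3

h(a3, a6) = 1->1, 2->1, 3->1
h(h(a3, a6), a5) = 1->1, 2->1, 3->1
h(a2, h(h(a3, a6), a5)) = 1->3, 2->3, 3->3
h(a4, a7) = 1->3, 2->2, 3->3
h(h(a4, a7), a1) = 1->2, 2->3, 3->3
h(h(a2, h(h(a3, a6), a5)), h(h(a4, a7), a1)) = 1->3, 2->3, 3->3


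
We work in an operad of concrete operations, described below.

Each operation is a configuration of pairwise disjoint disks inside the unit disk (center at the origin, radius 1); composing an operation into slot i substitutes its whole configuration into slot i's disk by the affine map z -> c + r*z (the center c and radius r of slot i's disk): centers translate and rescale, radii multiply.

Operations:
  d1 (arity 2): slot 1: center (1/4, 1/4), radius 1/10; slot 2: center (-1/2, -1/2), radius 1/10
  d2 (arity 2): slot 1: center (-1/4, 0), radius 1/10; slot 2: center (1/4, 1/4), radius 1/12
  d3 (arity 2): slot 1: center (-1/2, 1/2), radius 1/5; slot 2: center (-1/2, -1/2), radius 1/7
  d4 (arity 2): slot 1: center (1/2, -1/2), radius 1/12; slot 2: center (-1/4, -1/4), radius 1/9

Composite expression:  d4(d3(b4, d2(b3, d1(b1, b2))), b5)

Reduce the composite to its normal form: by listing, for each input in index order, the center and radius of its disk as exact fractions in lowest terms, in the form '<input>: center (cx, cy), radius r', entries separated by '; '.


b1: center (1861/4032, -2171/4032), radius 1/10080; b2: center (929/2016, -1087/2016), radius 1/10080; b3: center (51/112, -13/24), radius 1/840; b4: center (11/24, -11/24), radius 1/60; b5: center (-1/4, -1/4), radius 1/9


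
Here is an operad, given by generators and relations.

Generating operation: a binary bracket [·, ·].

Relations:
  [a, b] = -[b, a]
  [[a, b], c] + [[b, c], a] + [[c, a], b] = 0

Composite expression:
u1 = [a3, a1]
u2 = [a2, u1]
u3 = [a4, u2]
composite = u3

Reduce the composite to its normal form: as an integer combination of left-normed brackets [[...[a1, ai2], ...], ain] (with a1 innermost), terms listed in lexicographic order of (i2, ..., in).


-[[[a1, a3], a2], a4]

In the tensor algebra, words opening a1 carry the a1-anchored form.
Composite bracket: [a4, [a2, [a3, a1]]]
Each bracket splits as ab - ba, giving 8 signed words (2^3 = 8).
Words beginning with a1 determine it all:
  from a1a3a2a4, sign -1: term -[[[a1, a3], a2], a4]


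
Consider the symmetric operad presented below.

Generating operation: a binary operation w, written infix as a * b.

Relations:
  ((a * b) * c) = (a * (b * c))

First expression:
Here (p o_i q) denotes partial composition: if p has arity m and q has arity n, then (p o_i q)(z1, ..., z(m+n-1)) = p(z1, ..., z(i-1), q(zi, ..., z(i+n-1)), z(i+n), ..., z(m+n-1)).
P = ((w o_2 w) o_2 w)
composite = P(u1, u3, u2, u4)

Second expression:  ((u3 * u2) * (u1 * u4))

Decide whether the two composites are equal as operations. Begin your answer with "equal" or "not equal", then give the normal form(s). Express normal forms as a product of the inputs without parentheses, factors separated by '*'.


not equal; first: u1 * u3 * u2 * u4; second: u3 * u2 * u1 * u4

Normal form of the first expression: u1 * u3 * u2 * u4
Normal form of the second expression: u3 * u2 * u1 * u4
Different reductions; not equal.


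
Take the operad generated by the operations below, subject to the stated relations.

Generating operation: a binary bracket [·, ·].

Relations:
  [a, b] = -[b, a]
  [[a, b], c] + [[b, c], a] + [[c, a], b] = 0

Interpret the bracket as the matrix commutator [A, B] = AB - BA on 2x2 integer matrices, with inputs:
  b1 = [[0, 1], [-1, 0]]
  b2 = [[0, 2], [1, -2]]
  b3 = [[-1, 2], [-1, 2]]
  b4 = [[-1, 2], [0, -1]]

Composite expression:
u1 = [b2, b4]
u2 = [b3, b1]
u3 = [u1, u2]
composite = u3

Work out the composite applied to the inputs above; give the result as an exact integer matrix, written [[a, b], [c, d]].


[b2, b4] = [[-2, 4], [0, 2]]
[b3, b1] = [[-1, -3], [-3, 1]]
[[b2, b4], [b3, b1]] = [[-12, 20], [-12, 12]]

[[-12, 20], [-12, 12]]


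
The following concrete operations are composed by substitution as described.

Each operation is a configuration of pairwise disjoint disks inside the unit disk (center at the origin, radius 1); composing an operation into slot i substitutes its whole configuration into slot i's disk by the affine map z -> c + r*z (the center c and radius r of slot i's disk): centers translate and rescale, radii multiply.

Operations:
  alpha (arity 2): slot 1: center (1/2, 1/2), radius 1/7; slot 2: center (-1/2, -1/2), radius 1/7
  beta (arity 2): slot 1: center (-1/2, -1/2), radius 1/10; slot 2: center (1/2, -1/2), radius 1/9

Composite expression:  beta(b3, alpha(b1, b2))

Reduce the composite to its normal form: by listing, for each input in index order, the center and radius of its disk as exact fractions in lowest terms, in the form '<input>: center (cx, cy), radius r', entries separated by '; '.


b1: center (5/9, -4/9), radius 1/63; b2: center (4/9, -5/9), radius 1/63; b3: center (-1/2, -1/2), radius 1/10


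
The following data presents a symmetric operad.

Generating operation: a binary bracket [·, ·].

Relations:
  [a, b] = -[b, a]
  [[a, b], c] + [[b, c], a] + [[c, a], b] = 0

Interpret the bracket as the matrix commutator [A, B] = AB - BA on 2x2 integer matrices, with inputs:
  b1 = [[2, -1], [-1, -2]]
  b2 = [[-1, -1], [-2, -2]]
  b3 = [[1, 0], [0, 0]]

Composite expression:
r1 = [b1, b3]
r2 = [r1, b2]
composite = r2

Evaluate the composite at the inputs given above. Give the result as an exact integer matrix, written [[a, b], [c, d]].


[b1, b3] = [[0, 1], [-1, 0]]
[[b1, b3], b2] = [[-3, -1], [-1, 3]]

[[-3, -1], [-1, 3]]


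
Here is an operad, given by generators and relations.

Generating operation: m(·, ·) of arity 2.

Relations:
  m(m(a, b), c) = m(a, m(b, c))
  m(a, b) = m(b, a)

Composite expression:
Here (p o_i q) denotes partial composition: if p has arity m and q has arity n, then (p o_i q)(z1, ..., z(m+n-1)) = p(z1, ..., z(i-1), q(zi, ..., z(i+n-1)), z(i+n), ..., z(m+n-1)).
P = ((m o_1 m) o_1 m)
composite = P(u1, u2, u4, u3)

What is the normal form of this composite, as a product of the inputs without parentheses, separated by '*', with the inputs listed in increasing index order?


u1 * u2 * u3 * u4


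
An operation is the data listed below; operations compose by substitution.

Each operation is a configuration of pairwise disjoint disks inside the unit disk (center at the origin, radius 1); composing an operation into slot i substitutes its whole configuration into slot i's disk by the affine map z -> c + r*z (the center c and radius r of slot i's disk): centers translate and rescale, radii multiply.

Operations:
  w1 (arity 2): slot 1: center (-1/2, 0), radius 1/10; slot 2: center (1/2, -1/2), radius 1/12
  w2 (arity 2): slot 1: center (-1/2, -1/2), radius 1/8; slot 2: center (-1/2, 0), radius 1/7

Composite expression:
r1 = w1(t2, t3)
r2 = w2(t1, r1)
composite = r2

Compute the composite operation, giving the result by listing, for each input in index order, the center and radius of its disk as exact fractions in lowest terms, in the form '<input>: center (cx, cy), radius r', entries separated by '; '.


t1: center (-1/2, -1/2), radius 1/8; t2: center (-4/7, 0), radius 1/70; t3: center (-3/7, -1/14), radius 1/84


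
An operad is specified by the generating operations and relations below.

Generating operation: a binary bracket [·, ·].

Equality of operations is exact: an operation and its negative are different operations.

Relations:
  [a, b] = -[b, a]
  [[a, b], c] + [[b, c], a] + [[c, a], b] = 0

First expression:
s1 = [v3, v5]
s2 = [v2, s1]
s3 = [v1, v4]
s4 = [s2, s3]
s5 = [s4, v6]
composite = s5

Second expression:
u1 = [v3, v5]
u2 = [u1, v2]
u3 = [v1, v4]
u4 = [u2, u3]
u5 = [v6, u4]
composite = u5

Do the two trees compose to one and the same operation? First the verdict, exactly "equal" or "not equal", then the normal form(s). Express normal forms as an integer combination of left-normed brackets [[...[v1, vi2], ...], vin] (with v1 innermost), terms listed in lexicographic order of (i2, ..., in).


equal; the common form is -[[[[[v1, v4], v2], v3], v5], v6] + [[[[[v1, v4], v2], v5], v3], v6] + [[[[[v1, v4], v3], v5], v2], v6] - [[[[[v1, v4], v5], v3], v2], v6]

Normal form of the first expression: -[[[[[v1, v4], v2], v3], v5], v6] + [[[[[v1, v4], v2], v5], v3], v6] + [[[[[v1, v4], v3], v5], v2], v6] - [[[[[v1, v4], v5], v3], v2], v6]
Normal form of the second expression: -[[[[[v1, v4], v2], v3], v5], v6] + [[[[[v1, v4], v2], v5], v3], v6] + [[[[[v1, v4], v3], v5], v2], v6] - [[[[[v1, v4], v5], v3], v2], v6]
Same normal form: equal.


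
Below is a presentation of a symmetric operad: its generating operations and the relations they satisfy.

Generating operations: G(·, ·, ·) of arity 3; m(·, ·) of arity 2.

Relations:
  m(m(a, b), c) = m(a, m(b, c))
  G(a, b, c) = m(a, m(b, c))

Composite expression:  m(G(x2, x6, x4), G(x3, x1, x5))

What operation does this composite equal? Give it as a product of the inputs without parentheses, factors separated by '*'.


x2 * x6 * x4 * x3 * x1 * x5

Associativity of m dissolves the nesting; only the x-input order survives.
G(x2, x6, x4) unparenthesizes to x2 * x6 * x4
G(x3, x1, x5) unparenthesizes to x3 * x1 * x5
m(G(x2, x6, x4), G(x3, x1, x5)) unparenthesizes to x2 * x6 * x4 * x3 * x1 * x5


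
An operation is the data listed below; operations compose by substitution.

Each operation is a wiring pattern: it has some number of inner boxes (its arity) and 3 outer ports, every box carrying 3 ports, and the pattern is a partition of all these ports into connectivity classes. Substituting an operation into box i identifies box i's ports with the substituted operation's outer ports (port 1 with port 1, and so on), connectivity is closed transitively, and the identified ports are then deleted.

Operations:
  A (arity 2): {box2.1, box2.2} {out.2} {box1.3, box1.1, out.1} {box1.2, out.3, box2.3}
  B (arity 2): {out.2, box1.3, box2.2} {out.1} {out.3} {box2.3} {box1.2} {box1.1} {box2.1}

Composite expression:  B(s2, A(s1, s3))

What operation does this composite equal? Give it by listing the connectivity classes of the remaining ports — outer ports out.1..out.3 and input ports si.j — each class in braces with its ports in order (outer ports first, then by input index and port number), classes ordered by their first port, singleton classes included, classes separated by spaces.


{out.1} {out.2, s2.3} {out.3} {s1.1, s1.3} {s1.2, s3.3} {s2.1} {s2.2} {s3.1, s3.2}

Substituting into B glues patterns; closure does the rest.
stage A: inputs (s1, s3), connectivity {out.1, s1.1, s1.3} {out.2} {out.3, s1.2, s3.3} {s3.1, s3.2}, out.j its boundary
stage B: inputs (s2, s1, s3), connectivity {out.1} {out.2, s2.3} {out.3} {s1.1, s1.3} {s1.2, s3.3} {s2.1} {s2.2} {s3.1, s3.2}, out.j its boundary


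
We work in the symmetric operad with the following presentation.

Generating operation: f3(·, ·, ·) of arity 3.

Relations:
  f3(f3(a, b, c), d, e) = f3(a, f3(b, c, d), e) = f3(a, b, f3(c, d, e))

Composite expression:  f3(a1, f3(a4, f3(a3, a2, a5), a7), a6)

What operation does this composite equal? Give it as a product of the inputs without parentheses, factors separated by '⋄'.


Under associativity of f3, the answer is the a's in reading order.
f3(a3, a2, a5) spells out as a3 ⋄ a2 ⋄ a5
f3(a4, f3(a3, a2, a5), a7) spells out as a4 ⋄ a3 ⋄ a2 ⋄ a5 ⋄ a7
f3(a1, f3(a4, f3(a3, a2, a5), a7), a6) spells out as a1 ⋄ a4 ⋄ a3 ⋄ a2 ⋄ a5 ⋄ a7 ⋄ a6

a1 ⋄ a4 ⋄ a3 ⋄ a2 ⋄ a5 ⋄ a7 ⋄ a6


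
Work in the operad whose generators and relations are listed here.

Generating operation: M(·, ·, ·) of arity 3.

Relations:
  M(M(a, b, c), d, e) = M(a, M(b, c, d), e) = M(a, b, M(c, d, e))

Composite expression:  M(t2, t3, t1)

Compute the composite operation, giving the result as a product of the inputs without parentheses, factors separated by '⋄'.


t2 ⋄ t3 ⋄ t1


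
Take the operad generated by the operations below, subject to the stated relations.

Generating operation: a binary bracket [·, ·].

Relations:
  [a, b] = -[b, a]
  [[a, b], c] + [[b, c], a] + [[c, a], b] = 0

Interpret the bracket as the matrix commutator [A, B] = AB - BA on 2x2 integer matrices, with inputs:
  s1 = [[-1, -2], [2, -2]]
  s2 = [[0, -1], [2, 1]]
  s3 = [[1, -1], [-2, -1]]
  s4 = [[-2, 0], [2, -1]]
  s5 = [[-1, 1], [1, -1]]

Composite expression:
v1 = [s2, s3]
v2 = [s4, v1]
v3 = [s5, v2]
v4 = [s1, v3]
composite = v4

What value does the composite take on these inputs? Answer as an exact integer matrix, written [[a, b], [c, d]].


[[0, 96], [96, 0]]

[s2, s3] = [[4, 3], [2, -4]]
[s4, [s2, s3]] = [[-6, -3], [18, 6]]
[s5, [s4, [s2, s3]]] = [[21, 12], [-12, -21]]
[s1, [s5, [s4, [s2, s3]]]] = [[0, 96], [96, 0]]


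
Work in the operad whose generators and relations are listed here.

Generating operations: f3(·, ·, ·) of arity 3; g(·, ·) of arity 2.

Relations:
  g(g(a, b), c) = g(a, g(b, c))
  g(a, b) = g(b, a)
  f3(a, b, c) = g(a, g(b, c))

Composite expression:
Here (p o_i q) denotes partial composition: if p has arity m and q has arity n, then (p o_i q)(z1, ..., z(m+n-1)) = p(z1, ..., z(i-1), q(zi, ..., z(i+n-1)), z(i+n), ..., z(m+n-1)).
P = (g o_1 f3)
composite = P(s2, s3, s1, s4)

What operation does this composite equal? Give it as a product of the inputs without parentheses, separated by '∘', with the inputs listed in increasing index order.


s1 ∘ s2 ∘ s3 ∘ s4

Key point: g commutes, so take the s-inputs in any fixed order.
f3(s2, s3, s1) collapses to s2 ∘ s3 ∘ s1
g(f3(s2, s3, s1), s4) collapses to s2 ∘ s3 ∘ s1 ∘ s4
reordering the factors by index: s1 ∘ s2 ∘ s3 ∘ s4


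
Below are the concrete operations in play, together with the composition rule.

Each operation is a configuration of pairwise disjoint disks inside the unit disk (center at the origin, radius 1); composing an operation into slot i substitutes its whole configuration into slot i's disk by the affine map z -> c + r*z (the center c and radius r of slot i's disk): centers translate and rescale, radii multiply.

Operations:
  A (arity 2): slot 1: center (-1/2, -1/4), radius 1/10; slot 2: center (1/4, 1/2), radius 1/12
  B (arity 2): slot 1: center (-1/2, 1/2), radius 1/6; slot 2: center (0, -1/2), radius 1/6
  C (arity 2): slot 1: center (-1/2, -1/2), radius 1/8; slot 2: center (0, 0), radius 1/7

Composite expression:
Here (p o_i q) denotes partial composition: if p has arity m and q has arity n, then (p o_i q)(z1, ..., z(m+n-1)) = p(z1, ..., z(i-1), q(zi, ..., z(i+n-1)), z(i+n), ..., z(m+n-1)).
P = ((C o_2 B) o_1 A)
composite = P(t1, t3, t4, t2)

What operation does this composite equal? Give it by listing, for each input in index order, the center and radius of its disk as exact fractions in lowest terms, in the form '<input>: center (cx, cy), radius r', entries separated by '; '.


t1: center (-9/16, -17/32), radius 1/80; t2: center (0, -1/14), radius 1/42; t3: center (-15/32, -7/16), radius 1/96; t4: center (-1/14, 1/14), radius 1/42

Nesting under C composes maps z -> c + r*z down each t-path.
input t1: composing its 2 substitution steps yields center (-9/16, -17/32), radius 1/80
input t3: composing its 2 substitution steps yields center (-15/32, -7/16), radius 1/96
input t4: composing its 2 substitution steps yields center (-1/14, 1/14), radius 1/42
input t2: composing its 2 substitution steps yields center (0, -1/14), radius 1/42


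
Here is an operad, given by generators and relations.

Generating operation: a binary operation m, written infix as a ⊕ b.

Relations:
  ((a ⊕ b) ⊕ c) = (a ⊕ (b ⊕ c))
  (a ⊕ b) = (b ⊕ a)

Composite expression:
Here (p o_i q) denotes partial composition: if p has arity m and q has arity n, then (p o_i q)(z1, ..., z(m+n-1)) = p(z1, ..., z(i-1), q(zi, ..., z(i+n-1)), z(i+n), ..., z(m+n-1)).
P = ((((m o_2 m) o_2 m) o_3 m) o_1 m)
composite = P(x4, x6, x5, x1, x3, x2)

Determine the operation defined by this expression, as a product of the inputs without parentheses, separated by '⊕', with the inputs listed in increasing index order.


x1 ⊕ x2 ⊕ x3 ⊕ x4 ⊕ x5 ⊕ x6


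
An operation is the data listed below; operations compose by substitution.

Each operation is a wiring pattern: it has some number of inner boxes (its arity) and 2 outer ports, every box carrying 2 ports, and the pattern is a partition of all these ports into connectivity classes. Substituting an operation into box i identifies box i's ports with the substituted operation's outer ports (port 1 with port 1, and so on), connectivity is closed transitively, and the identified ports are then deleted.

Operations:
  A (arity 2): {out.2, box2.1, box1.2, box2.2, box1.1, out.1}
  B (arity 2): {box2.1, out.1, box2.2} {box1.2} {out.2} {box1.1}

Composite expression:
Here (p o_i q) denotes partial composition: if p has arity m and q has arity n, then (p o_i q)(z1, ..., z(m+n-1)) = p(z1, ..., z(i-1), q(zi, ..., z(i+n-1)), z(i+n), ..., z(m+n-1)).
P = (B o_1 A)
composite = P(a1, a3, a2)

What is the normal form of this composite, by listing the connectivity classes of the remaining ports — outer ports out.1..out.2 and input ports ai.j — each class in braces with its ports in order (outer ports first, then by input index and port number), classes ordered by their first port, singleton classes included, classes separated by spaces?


{out.1, a2.1, a2.2} {out.2} {a1.1, a1.2, a3.1, a3.2}

Two ports join when wires chain via B-identified ports.
A over (a1, a3) gives {out.1, out.2, a1.1, a1.2, a3.1, a3.2}, out.j being that stage's outer ports
B over (a1, a3, a2) gives {out.1, a2.1, a2.2} {out.2} {a1.1, a1.2, a3.1, a3.2}, out.j being that stage's outer ports


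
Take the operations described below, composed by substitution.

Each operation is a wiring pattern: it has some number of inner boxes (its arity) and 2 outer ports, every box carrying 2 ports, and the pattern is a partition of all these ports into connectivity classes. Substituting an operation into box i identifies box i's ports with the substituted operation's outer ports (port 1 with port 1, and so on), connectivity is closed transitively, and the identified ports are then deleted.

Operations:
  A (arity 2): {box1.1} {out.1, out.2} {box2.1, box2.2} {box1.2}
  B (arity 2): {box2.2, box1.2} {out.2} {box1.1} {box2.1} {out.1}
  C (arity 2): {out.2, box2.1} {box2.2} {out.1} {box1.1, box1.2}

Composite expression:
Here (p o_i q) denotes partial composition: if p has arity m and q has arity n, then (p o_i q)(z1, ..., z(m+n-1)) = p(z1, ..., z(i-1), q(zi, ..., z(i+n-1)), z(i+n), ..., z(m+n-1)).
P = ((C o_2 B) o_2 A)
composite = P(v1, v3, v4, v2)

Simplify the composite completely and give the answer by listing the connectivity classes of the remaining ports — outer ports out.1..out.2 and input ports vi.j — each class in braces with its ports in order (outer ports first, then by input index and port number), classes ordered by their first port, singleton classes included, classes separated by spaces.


Substituting into C glues patterns; closure does the rest.
through A, on inputs (v3, v4): {out.1, out.2} {v3.1} {v3.2} {v4.1, v4.2} (out.j = stage outer ports)
through B, on inputs (v3, v4, v2): {out.1} {out.2} {v2.1} {v2.2} {v3.1} {v3.2} {v4.1, v4.2} (out.j = stage outer ports)
through C, on inputs (v1, v3, v4, v2): {out.1} {out.2} {v1.1, v1.2} {v2.1} {v2.2} {v3.1} {v3.2} {v4.1, v4.2} (out.j = stage outer ports)

{out.1} {out.2} {v1.1, v1.2} {v2.1} {v2.2} {v3.1} {v3.2} {v4.1, v4.2}


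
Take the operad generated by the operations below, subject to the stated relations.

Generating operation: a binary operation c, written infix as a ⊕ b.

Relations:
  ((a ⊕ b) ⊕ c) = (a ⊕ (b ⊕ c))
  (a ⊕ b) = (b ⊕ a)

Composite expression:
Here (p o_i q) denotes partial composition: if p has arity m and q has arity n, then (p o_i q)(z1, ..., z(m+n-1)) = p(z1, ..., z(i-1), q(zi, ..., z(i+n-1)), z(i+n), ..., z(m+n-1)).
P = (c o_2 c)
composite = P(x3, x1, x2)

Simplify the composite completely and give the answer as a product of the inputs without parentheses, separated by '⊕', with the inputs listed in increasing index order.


x1 ⊕ x2 ⊕ x3

Both nesting and order wash out for c; what remains is which x's occur.
(x1 ⊕ x2) linearizes to x1 ⊕ x2
(x3 ⊕ (x1 ⊕ x2)) linearizes to x3 ⊕ x1 ⊕ x2
the factors in increasing index order: x1 ⊕ x2 ⊕ x3


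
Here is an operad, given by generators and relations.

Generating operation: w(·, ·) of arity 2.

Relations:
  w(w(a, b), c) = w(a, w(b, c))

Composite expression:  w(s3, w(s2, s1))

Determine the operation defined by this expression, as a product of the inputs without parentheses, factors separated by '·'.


s3 · s2 · s1

All parenthesizations of w agree; list the s-inputs left to right.
w(s2, s1) spells out as s2 · s1
w(s3, w(s2, s1)) spells out as s3 · s2 · s1


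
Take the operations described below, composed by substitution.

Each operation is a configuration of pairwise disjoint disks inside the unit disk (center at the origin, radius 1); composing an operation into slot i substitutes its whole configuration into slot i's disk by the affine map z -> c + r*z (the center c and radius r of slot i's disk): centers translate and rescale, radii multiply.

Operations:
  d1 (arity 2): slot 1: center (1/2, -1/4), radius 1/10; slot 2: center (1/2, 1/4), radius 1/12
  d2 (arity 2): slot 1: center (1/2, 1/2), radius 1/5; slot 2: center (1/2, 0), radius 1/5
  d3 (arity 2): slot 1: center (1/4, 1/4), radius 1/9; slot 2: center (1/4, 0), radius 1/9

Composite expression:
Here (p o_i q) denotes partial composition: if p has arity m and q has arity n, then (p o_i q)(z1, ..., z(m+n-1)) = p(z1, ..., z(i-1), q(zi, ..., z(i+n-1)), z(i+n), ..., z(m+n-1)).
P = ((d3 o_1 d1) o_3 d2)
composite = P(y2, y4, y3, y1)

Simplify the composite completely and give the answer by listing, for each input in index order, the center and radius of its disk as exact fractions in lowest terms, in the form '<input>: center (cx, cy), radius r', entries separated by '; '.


y1: center (11/36, 0), radius 1/45; y2: center (11/36, 2/9), radius 1/90; y3: center (11/36, 1/18), radius 1/45; y4: center (11/36, 5/18), radius 1/108

Only the slot chain above each y matters under d3; compose those maps.
tracing y2 down its 2-map path: center (11/36, 2/9), radius 1/90
tracing y4 down its 2-map path: center (11/36, 5/18), radius 1/108
tracing y3 down its 2-map path: center (11/36, 1/18), radius 1/45
tracing y1 down its 2-map path: center (11/36, 0), radius 1/45


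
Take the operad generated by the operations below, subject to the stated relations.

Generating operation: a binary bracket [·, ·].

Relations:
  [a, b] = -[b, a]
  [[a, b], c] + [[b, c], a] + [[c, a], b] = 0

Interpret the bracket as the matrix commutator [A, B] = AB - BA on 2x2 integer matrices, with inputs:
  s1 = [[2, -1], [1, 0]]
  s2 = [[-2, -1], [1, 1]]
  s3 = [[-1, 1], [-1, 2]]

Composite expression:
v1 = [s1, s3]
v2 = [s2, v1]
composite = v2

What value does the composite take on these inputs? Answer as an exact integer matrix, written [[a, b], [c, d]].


[s1, s3] = [[0, -1], [-1, 0]]
[s2, [s1, s3]] = [[2, 3], [-3, -2]]

[[2, 3], [-3, -2]]


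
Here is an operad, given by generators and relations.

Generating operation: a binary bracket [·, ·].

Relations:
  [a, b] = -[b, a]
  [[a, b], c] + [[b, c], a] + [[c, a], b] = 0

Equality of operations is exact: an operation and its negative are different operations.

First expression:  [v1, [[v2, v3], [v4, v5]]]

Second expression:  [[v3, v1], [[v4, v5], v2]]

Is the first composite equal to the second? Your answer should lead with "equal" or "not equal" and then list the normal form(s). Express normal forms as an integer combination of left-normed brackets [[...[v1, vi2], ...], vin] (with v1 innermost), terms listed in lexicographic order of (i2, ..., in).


The first expression, normalized: [[[[v1, v2], v3], v4], v5] - [[[[v1, v2], v3], v5], v4] - [[[[v1, v3], v2], v4], v5] + [[[[v1, v3], v2], v5], v4] - [[[[v1, v4], v5], v2], v3] + [[[[v1, v4], v5], v3], v2] + [[[[v1, v5], v4], v2], v3] - [[[[v1, v5], v4], v3], v2]
The second expression, normalized: [[[[v1, v3], v2], v4], v5] - [[[[v1, v3], v2], v5], v4] - [[[[v1, v3], v4], v5], v2] + [[[[v1, v3], v5], v4], v2]
No match — not equal.

not equal: they reduce to [[[[v1, v2], v3], v4], v5] - [[[[v1, v2], v3], v5], v4] - [[[[v1, v3], v2], v4], v5] + [[[[v1, v3], v2], v5], v4] - [[[[v1, v4], v5], v2], v3] + [[[[v1, v4], v5], v3], v2] + [[[[v1, v5], v4], v2], v3] - [[[[v1, v5], v4], v3], v2] and [[[[v1, v3], v2], v4], v5] - [[[[v1, v3], v2], v5], v4] - [[[[v1, v3], v4], v5], v2] + [[[[v1, v3], v5], v4], v2]


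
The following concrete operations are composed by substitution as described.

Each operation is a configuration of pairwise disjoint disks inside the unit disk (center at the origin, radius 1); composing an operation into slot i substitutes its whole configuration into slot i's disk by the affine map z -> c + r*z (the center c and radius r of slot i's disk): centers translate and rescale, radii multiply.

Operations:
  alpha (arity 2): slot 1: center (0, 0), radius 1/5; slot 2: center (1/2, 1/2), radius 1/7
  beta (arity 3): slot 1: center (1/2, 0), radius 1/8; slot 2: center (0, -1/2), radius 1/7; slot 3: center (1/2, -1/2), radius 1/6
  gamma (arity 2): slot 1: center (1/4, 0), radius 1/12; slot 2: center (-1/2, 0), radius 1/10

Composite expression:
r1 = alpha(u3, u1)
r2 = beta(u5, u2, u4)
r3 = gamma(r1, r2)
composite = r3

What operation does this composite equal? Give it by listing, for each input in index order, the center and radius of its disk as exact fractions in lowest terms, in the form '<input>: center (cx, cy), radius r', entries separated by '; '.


u1: center (7/24, 1/24), radius 1/84; u2: center (-1/2, -1/20), radius 1/70; u3: center (1/4, 0), radius 1/60; u4: center (-9/20, -1/20), radius 1/60; u5: center (-9/20, 0), radius 1/80


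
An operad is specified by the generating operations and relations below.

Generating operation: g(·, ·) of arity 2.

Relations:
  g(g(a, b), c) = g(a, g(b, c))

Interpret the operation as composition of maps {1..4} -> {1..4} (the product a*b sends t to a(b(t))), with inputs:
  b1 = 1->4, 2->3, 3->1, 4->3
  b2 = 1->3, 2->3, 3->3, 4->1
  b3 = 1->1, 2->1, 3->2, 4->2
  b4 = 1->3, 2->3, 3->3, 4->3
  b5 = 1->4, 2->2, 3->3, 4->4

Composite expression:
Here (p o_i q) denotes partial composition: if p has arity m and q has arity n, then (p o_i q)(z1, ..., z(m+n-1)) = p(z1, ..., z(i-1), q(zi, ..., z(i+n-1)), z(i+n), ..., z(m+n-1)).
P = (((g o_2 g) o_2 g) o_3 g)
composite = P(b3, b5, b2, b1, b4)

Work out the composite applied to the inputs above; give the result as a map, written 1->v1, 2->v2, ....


1->2, 2->2, 3->2, 4->2

g(b2, b1) = 1->1, 2->3, 3->3, 4->3
g(b5, g(b2, b1)) = 1->4, 2->3, 3->3, 4->3
g(g(b5, g(b2, b1)), b4) = 1->3, 2->3, 3->3, 4->3
g(b3, g(g(b5, g(b2, b1)), b4)) = 1->2, 2->2, 3->2, 4->2


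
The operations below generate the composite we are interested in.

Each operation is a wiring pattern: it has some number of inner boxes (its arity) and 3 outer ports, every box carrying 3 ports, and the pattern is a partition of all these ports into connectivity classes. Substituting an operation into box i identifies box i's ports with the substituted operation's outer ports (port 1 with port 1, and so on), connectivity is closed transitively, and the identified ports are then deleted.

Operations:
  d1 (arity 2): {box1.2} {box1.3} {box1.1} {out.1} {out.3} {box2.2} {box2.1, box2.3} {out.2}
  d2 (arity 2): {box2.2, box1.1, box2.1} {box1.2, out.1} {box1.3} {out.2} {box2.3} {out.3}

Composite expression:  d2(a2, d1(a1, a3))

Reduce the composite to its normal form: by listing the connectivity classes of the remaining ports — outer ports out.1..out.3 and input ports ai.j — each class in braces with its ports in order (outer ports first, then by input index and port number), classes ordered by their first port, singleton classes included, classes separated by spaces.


{out.1, a2.2} {out.2} {out.3} {a1.1} {a1.2} {a1.3} {a2.1} {a2.3} {a3.1, a3.3} {a3.2}


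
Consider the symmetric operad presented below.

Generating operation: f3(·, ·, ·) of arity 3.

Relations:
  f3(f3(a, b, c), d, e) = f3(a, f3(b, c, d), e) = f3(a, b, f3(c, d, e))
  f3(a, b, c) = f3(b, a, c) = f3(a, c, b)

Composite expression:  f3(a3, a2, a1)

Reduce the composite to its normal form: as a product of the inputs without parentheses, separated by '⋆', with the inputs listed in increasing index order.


Shape and order are irrelevant to f3; the a-input set decides.
f3(a3, a2, a1) collapses to a3 ⋆ a2 ⋆ a1
rearranged into index order: a1 ⋆ a2 ⋆ a3

a1 ⋆ a2 ⋆ a3


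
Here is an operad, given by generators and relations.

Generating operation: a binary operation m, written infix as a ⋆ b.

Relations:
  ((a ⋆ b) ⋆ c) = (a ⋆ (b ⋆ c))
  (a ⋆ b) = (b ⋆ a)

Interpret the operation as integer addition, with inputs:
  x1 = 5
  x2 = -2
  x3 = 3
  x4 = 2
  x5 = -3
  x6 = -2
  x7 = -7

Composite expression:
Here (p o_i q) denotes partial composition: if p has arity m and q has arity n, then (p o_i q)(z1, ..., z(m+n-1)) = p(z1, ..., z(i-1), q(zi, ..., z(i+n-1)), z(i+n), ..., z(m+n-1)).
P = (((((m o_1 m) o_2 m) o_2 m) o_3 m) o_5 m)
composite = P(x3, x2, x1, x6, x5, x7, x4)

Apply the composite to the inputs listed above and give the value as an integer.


-4

(x1 ⋆ x6) = 3
(x2 ⋆ (x1 ⋆ x6)) = 1
(x5 ⋆ x7) = -10
((x2 ⋆ (x1 ⋆ x6)) ⋆ (x5 ⋆ x7)) = -9
(x3 ⋆ ((x2 ⋆ (x1 ⋆ x6)) ⋆ (x5 ⋆ x7))) = -6
((x3 ⋆ ((x2 ⋆ (x1 ⋆ x6)) ⋆ (x5 ⋆ x7))) ⋆ x4) = -4
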